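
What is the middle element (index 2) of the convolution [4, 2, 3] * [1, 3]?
Use y[k] = Σ_i a[i]·b[k-i] at k=2. y[2] = 2×3 + 3×1 = 9

9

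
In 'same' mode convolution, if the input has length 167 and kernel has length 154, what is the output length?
'Same' mode returns an output with the same length as the input: 167

167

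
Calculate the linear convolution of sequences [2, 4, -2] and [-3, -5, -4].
y[0] = 2×-3 = -6; y[1] = 2×-5 + 4×-3 = -22; y[2] = 2×-4 + 4×-5 + -2×-3 = -22; y[3] = 4×-4 + -2×-5 = -6; y[4] = -2×-4 = 8

[-6, -22, -22, -6, 8]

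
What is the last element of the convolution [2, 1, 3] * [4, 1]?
Use y[k] = Σ_i a[i]·b[k-i] at k=3. y[3] = 3×1 = 3

3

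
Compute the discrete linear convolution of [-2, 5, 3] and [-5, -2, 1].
y[0] = -2×-5 = 10; y[1] = -2×-2 + 5×-5 = -21; y[2] = -2×1 + 5×-2 + 3×-5 = -27; y[3] = 5×1 + 3×-2 = -1; y[4] = 3×1 = 3

[10, -21, -27, -1, 3]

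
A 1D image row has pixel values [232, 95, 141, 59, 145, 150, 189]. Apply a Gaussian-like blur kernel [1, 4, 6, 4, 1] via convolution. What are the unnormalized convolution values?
Convolve image row [232, 95, 141, 59, 145, 150, 189] with kernel [1, 4, 6, 4, 1]: y[0] = 232×1 = 232; y[1] = 232×4 + 95×1 = 1023; y[2] = 232×6 + 95×4 + 141×1 = 1913; y[3] = 232×4 + 95×6 + 141×4 + 59×1 = 2121; y[4] = 232×1 + 95×4 + 141×6 + 59×4 + 145×1 = 1839; y[5] = 95×1 + 141×4 + 59×6 + 145×4 + 150×1 = 1743; y[6] = 141×1 + 59×4 + 145×6 + 150×4 + 189×1 = 2036; y[7] = 59×1 + 145×4 + 150×6 + 189×4 = 2295; y[8] = 145×1 + 150×4 + 189×6 = 1879; y[9] = 150×1 + 189×4 = 906; y[10] = 189×1 = 189 → [232, 1023, 1913, 2121, 1839, 1743, 2036, 2295, 1879, 906, 189]. Normalization factor = sum(kernel) = 16.

[232, 1023, 1913, 2121, 1839, 1743, 2036, 2295, 1879, 906, 189]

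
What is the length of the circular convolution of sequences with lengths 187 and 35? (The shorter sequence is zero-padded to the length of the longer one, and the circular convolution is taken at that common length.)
Circular convolution (zero-padding the shorter input) has length max(m, n) = max(187, 35) = 187

187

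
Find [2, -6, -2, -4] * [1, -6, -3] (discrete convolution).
y[0] = 2×1 = 2; y[1] = 2×-6 + -6×1 = -18; y[2] = 2×-3 + -6×-6 + -2×1 = 28; y[3] = -6×-3 + -2×-6 + -4×1 = 26; y[4] = -2×-3 + -4×-6 = 30; y[5] = -4×-3 = 12

[2, -18, 28, 26, 30, 12]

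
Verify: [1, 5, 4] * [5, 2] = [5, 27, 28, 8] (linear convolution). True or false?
Recompute linear convolution of [1, 5, 4] and [5, 2]: y[0] = 1×5 = 5; y[1] = 1×2 + 5×5 = 27; y[2] = 5×2 + 4×5 = 30; y[3] = 4×2 = 8 → [5, 27, 30, 8]. Compare to given [5, 27, 28, 8]: they differ at index 2: given 28, correct 30, so answer: No

No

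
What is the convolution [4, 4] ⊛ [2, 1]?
y[0] = 4×2 = 8; y[1] = 4×1 + 4×2 = 12; y[2] = 4×1 = 4

[8, 12, 4]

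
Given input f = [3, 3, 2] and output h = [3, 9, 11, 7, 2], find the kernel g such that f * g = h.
Output length 5 = len(f) + len(g) - 1 ⇒ len(g) = 3. Solve g forward using g[k] = (h[k] - Σ_{i≥1} f[i]·g[k-i]) / f[0]: g[0] = h[0] / f[0] = 3 / 3 = 1; g[1] = (h[1] - 3×1) / f[0] = (9 - 3×1) / 3 = 2; g[2] = (h[2] - 3×2 - 2×1) / f[0] = (11 - 3×2 - 2×1) / 3 = 1. So g = [1, 2, 1]. Forward-check [3, 3, 2] * [1, 2, 1]: h[0] = 3×1 = 3; h[1] = 3×2 + 3×1 = 9; h[2] = 3×1 + 3×2 + 2×1 = 11; h[3] = 3×1 + 2×2 = 7; h[4] = 2×1 = 2 → [3, 9, 11, 7, 2] ✓

[1, 2, 1]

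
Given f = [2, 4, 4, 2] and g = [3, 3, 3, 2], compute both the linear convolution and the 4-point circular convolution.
Linear: y_lin[0] = 2×3 = 6; y_lin[1] = 2×3 + 4×3 = 18; y_lin[2] = 2×3 + 4×3 + 4×3 = 30; y_lin[3] = 2×2 + 4×3 + 4×3 + 2×3 = 34; y_lin[4] = 4×2 + 4×3 + 2×3 = 26; y_lin[5] = 4×2 + 2×3 = 14; y_lin[6] = 2×2 = 4 → [6, 18, 30, 34, 26, 14, 4]. Circular (length 4): y[0] = 2×3 + 4×2 + 4×3 + 2×3 = 32; y[1] = 2×3 + 4×3 + 4×2 + 2×3 = 32; y[2] = 2×3 + 4×3 + 4×3 + 2×2 = 34; y[3] = 2×2 + 4×3 + 4×3 + 2×3 = 34 → [32, 32, 34, 34]

Linear: [6, 18, 30, 34, 26, 14, 4], Circular: [32, 32, 34, 34]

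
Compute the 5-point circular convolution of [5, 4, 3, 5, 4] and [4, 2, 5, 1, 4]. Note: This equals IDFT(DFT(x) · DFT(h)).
Either evaluate y[k] = Σ_j x[j]·h[(k-j) mod 5] directly, or use IDFT(DFT(x) · DFT(h)). y[0] = 5×4 + 4×4 + 3×1 + 5×5 + 4×2 = 72; y[1] = 5×2 + 4×4 + 3×4 + 5×1 + 4×5 = 63; y[2] = 5×5 + 4×2 + 3×4 + 5×4 + 4×1 = 69; y[3] = 5×1 + 4×5 + 3×2 + 5×4 + 4×4 = 67; y[4] = 5×4 + 4×1 + 3×5 + 5×2 + 4×4 = 65. Result: [72, 63, 69, 67, 65]

[72, 63, 69, 67, 65]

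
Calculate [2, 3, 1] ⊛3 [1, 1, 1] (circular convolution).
Use y[k] = Σ_j s[j]·t[(k-j) mod 3]. y[0] = 2×1 + 3×1 + 1×1 = 6; y[1] = 2×1 + 3×1 + 1×1 = 6; y[2] = 2×1 + 3×1 + 1×1 = 6. Result: [6, 6, 6]

[6, 6, 6]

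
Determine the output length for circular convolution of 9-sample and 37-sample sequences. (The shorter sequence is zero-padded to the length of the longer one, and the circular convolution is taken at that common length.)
Circular convolution (zero-padding the shorter input) has length max(m, n) = max(9, 37) = 37

37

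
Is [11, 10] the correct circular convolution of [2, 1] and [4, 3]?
Recompute circular convolution of [2, 1] and [4, 3]: y[0] = 2×4 + 1×3 = 11; y[1] = 2×3 + 1×4 = 10 → [11, 10]. Given [11, 10] matches, so answer: Yes

Yes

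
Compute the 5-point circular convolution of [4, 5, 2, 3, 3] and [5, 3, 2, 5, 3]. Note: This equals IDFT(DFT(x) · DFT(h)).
Either evaluate y[k] = Σ_j x[j]·h[(k-j) mod 5] directly, or use IDFT(DFT(x) · DFT(h)). y[0] = 4×5 + 5×3 + 2×5 + 3×2 + 3×3 = 60; y[1] = 4×3 + 5×5 + 2×3 + 3×5 + 3×2 = 64; y[2] = 4×2 + 5×3 + 2×5 + 3×3 + 3×5 = 57; y[3] = 4×5 + 5×2 + 2×3 + 3×5 + 3×3 = 60; y[4] = 4×3 + 5×5 + 2×2 + 3×3 + 3×5 = 65. Result: [60, 64, 57, 60, 65]

[60, 64, 57, 60, 65]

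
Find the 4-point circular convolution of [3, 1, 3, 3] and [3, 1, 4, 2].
Use y[k] = Σ_j s[j]·t[(k-j) mod 4]. y[0] = 3×3 + 1×2 + 3×4 + 3×1 = 26; y[1] = 3×1 + 1×3 + 3×2 + 3×4 = 24; y[2] = 3×4 + 1×1 + 3×3 + 3×2 = 28; y[3] = 3×2 + 1×4 + 3×1 + 3×3 = 22. Result: [26, 24, 28, 22]

[26, 24, 28, 22]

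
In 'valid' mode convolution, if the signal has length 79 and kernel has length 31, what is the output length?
'Valid' mode counts only positions where the kernel fully overlaps the signal: m - n + 1 = 79 - 31 + 1 = 49

49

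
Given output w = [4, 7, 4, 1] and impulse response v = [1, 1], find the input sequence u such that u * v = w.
Deconvolve w=[4, 7, 4, 1] by v=[1, 1]. Since v[0]=1, solve forward: u[0] = w[0] / 1 = 4; u[1] = (w[1] - 4×1) / 1 = 3; u[2] = (w[2] - 3×1) / 1 = 1. So u = [4, 3, 1]. Check by forward convolution: w[0] = 4×1 = 4; w[1] = 4×1 + 3×1 = 7; w[2] = 3×1 + 1×1 = 4; w[3] = 1×1 = 1

[4, 3, 1]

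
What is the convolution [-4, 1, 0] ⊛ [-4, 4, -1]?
y[0] = -4×-4 = 16; y[1] = -4×4 + 1×-4 = -20; y[2] = -4×-1 + 1×4 + 0×-4 = 8; y[3] = 1×-1 + 0×4 = -1; y[4] = 0×-1 = 0

[16, -20, 8, -1, 0]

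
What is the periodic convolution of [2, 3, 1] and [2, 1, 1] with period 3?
Use y[k] = Σ_j x[j]·h[(k-j) mod 3]. y[0] = 2×2 + 3×1 + 1×1 = 8; y[1] = 2×1 + 3×2 + 1×1 = 9; y[2] = 2×1 + 3×1 + 1×2 = 7. Result: [8, 9, 7]

[8, 9, 7]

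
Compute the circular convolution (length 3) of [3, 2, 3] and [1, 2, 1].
Use y[k] = Σ_j f[j]·g[(k-j) mod 3]. y[0] = 3×1 + 2×1 + 3×2 = 11; y[1] = 3×2 + 2×1 + 3×1 = 11; y[2] = 3×1 + 2×2 + 3×1 = 10. Result: [11, 11, 10]

[11, 11, 10]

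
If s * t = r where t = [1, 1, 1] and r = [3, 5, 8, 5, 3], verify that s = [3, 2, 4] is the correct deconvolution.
Forward-compute [3, 2, 4] * [1, 1, 1]: r[0] = 3×1 = 3; r[1] = 3×1 + 2×1 = 5; r[2] = 3×1 + 2×1 + 4×1 = 9; r[3] = 2×1 + 4×1 = 6; r[4] = 4×1 = 4 → [3, 5, 9, 6, 4]. Does not match given r = [3, 5, 8, 5, 3].

Not verified. [3, 2, 4] * [1, 1, 1] = [3, 5, 9, 6, 4], which differs from [3, 5, 8, 5, 3] at index 2.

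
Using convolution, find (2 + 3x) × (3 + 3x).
Ascending coefficients: a = [2, 3], b = [3, 3]. c[0] = 2×3 = 6; c[1] = 2×3 + 3×3 = 15; c[2] = 3×3 = 9. Result coefficients: [6, 15, 9] → 6 + 15x + 9x^2

6 + 15x + 9x^2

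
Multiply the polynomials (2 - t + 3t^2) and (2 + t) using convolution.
Ascending coefficients: a = [2, -1, 3], b = [2, 1]. c[0] = 2×2 = 4; c[1] = 2×1 + -1×2 = 0; c[2] = -1×1 + 3×2 = 5; c[3] = 3×1 = 3. Result coefficients: [4, 0, 5, 3] → 4 + 5t^2 + 3t^3

4 + 5t^2 + 3t^3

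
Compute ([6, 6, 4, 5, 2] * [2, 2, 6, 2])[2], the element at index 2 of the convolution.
Use y[k] = Σ_i a[i]·b[k-i] at k=2. y[2] = 6×6 + 6×2 + 4×2 = 56

56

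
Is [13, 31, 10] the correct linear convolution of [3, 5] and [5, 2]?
Recompute linear convolution of [3, 5] and [5, 2]: y[0] = 3×5 = 15; y[1] = 3×2 + 5×5 = 31; y[2] = 5×2 = 10 → [15, 31, 10]. Compare to given [13, 31, 10]: they differ at index 0: given 13, correct 15, so answer: No

No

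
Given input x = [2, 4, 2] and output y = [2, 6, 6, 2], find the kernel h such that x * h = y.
Output length 4 = len(x) + len(h) - 1 ⇒ len(h) = 2. Solve h forward using h[k] = (y[k] - Σ_{i≥1} x[i]·h[k-i]) / x[0]: h[0] = y[0] / x[0] = 2 / 2 = 1; h[1] = (y[1] - 4×1) / x[0] = (6 - 4×1) / 2 = 1. So h = [1, 1]. Forward-check [2, 4, 2] * [1, 1]: y[0] = 2×1 = 2; y[1] = 2×1 + 4×1 = 6; y[2] = 4×1 + 2×1 = 6; y[3] = 2×1 = 2 → [2, 6, 6, 2] ✓

[1, 1]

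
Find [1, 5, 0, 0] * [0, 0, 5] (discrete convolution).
y[0] = 1×0 = 0; y[1] = 1×0 + 5×0 = 0; y[2] = 1×5 + 5×0 + 0×0 = 5; y[3] = 5×5 + 0×0 + 0×0 = 25; y[4] = 0×5 + 0×0 = 0; y[5] = 0×5 = 0

[0, 0, 5, 25, 0, 0]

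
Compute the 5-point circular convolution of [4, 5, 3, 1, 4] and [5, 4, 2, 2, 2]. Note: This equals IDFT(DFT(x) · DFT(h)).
Either evaluate y[k] = Σ_j x[j]·h[(k-j) mod 5] directly, or use IDFT(DFT(x) · DFT(h)). y[0] = 4×5 + 5×2 + 3×2 + 1×2 + 4×4 = 54; y[1] = 4×4 + 5×5 + 3×2 + 1×2 + 4×2 = 57; y[2] = 4×2 + 5×4 + 3×5 + 1×2 + 4×2 = 53; y[3] = 4×2 + 5×2 + 3×4 + 1×5 + 4×2 = 43; y[4] = 4×2 + 5×2 + 3×2 + 1×4 + 4×5 = 48. Result: [54, 57, 53, 43, 48]

[54, 57, 53, 43, 48]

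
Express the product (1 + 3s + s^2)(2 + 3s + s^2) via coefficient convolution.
Ascending coefficients: a = [1, 3, 1], b = [2, 3, 1]. c[0] = 1×2 = 2; c[1] = 1×3 + 3×2 = 9; c[2] = 1×1 + 3×3 + 1×2 = 12; c[3] = 3×1 + 1×3 = 6; c[4] = 1×1 = 1. Result coefficients: [2, 9, 12, 6, 1] → 2 + 9s + 12s^2 + 6s^3 + s^4

2 + 9s + 12s^2 + 6s^3 + s^4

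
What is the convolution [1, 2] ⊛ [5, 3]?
y[0] = 1×5 = 5; y[1] = 1×3 + 2×5 = 13; y[2] = 2×3 = 6

[5, 13, 6]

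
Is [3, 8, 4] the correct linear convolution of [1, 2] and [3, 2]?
Recompute linear convolution of [1, 2] and [3, 2]: y[0] = 1×3 = 3; y[1] = 1×2 + 2×3 = 8; y[2] = 2×2 = 4 → [3, 8, 4]. Given [3, 8, 4] matches, so answer: Yes

Yes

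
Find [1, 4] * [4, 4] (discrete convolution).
y[0] = 1×4 = 4; y[1] = 1×4 + 4×4 = 20; y[2] = 4×4 = 16

[4, 20, 16]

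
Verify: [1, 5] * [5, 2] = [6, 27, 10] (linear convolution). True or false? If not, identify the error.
Recompute linear convolution of [1, 5] and [5, 2]: y[0] = 1×5 = 5; y[1] = 1×2 + 5×5 = 27; y[2] = 5×2 = 10 → [5, 27, 10]. Compare to given [6, 27, 10]: they differ at index 0: given 6, correct 5, so answer: No

No. Error at index 0: given 6, correct 5.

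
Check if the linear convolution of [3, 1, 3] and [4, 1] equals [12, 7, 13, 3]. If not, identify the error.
Recompute linear convolution of [3, 1, 3] and [4, 1]: y[0] = 3×4 = 12; y[1] = 3×1 + 1×4 = 7; y[2] = 1×1 + 3×4 = 13; y[3] = 3×1 = 3 → [12, 7, 13, 3]. Given [12, 7, 13, 3] matches, so answer: Yes

Yes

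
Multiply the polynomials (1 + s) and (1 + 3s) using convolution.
Ascending coefficients: a = [1, 1], b = [1, 3]. c[0] = 1×1 = 1; c[1] = 1×3 + 1×1 = 4; c[2] = 1×3 = 3. Result coefficients: [1, 4, 3] → 1 + 4s + 3s^2

1 + 4s + 3s^2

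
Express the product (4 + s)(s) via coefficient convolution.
Ascending coefficients: a = [4, 1], b = [0, 1]. c[0] = 4×0 = 0; c[1] = 4×1 + 1×0 = 4; c[2] = 1×1 = 1. Result coefficients: [0, 4, 1] → 4s + s^2

4s + s^2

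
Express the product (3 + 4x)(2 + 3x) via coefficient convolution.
Ascending coefficients: a = [3, 4], b = [2, 3]. c[0] = 3×2 = 6; c[1] = 3×3 + 4×2 = 17; c[2] = 4×3 = 12. Result coefficients: [6, 17, 12] → 6 + 17x + 12x^2

6 + 17x + 12x^2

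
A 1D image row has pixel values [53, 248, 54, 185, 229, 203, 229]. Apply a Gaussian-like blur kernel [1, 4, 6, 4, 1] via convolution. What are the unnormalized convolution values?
Convolve image row [53, 248, 54, 185, 229, 203, 229] with kernel [1, 4, 6, 4, 1]: y[0] = 53×1 = 53; y[1] = 53×4 + 248×1 = 460; y[2] = 53×6 + 248×4 + 54×1 = 1364; y[3] = 53×4 + 248×6 + 54×4 + 185×1 = 2101; y[4] = 53×1 + 248×4 + 54×6 + 185×4 + 229×1 = 2338; y[5] = 248×1 + 54×4 + 185×6 + 229×4 + 203×1 = 2693; y[6] = 54×1 + 185×4 + 229×6 + 203×4 + 229×1 = 3209; y[7] = 185×1 + 229×4 + 203×6 + 229×4 = 3235; y[8] = 229×1 + 203×4 + 229×6 = 2415; y[9] = 203×1 + 229×4 = 1119; y[10] = 229×1 = 229 → [53, 460, 1364, 2101, 2338, 2693, 3209, 3235, 2415, 1119, 229]. Normalization factor = sum(kernel) = 16.

[53, 460, 1364, 2101, 2338, 2693, 3209, 3235, 2415, 1119, 229]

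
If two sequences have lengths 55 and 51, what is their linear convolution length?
Linear/full convolution length: m + n - 1 = 55 + 51 - 1 = 105

105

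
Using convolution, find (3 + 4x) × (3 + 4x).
Ascending coefficients: a = [3, 4], b = [3, 4]. c[0] = 3×3 = 9; c[1] = 3×4 + 4×3 = 24; c[2] = 4×4 = 16. Result coefficients: [9, 24, 16] → 9 + 24x + 16x^2

9 + 24x + 16x^2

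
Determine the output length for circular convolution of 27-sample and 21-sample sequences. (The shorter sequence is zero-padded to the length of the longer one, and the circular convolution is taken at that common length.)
Circular convolution (zero-padding the shorter input) has length max(m, n) = max(27, 21) = 27

27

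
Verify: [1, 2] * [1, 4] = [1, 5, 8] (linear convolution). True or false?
Recompute linear convolution of [1, 2] and [1, 4]: y[0] = 1×1 = 1; y[1] = 1×4 + 2×1 = 6; y[2] = 2×4 = 8 → [1, 6, 8]. Compare to given [1, 5, 8]: they differ at index 1: given 5, correct 6, so answer: No

No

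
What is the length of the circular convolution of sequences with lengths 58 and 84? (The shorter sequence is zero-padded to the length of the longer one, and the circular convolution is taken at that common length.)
Circular convolution (zero-padding the shorter input) has length max(m, n) = max(58, 84) = 84

84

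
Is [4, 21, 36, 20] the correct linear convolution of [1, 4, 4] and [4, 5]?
Recompute linear convolution of [1, 4, 4] and [4, 5]: y[0] = 1×4 = 4; y[1] = 1×5 + 4×4 = 21; y[2] = 4×5 + 4×4 = 36; y[3] = 4×5 = 20 → [4, 21, 36, 20]. Given [4, 21, 36, 20] matches, so answer: Yes

Yes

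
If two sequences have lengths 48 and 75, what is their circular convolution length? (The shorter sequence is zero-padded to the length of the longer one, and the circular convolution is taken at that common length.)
Circular convolution (zero-padding the shorter input) has length max(m, n) = max(48, 75) = 75

75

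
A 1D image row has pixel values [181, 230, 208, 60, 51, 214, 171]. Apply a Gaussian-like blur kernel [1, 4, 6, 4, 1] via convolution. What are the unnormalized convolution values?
Convolve image row [181, 230, 208, 60, 51, 214, 171] with kernel [1, 4, 6, 4, 1]: y[0] = 181×1 = 181; y[1] = 181×4 + 230×1 = 954; y[2] = 181×6 + 230×4 + 208×1 = 2214; y[3] = 181×4 + 230×6 + 208×4 + 60×1 = 2996; y[4] = 181×1 + 230×4 + 208×6 + 60×4 + 51×1 = 2640; y[5] = 230×1 + 208×4 + 60×6 + 51×4 + 214×1 = 1840; y[6] = 208×1 + 60×4 + 51×6 + 214×4 + 171×1 = 1781; y[7] = 60×1 + 51×4 + 214×6 + 171×4 = 2232; y[8] = 51×1 + 214×4 + 171×6 = 1933; y[9] = 214×1 + 171×4 = 898; y[10] = 171×1 = 171 → [181, 954, 2214, 2996, 2640, 1840, 1781, 2232, 1933, 898, 171]. Normalization factor = sum(kernel) = 16.

[181, 954, 2214, 2996, 2640, 1840, 1781, 2232, 1933, 898, 171]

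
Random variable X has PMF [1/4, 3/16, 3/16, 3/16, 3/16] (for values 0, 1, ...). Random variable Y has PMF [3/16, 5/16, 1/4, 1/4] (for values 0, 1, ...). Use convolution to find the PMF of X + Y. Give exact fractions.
P(X+Y=k) = Σ_i P(X=i)·P(Y=k-i) — a convolution of [1/4, 3/16, 3/16, 3/16, 3/16] and [3/16, 5/16, 1/4, 1/4]. P(X+Y=0) = (1/4)×(3/16) = 3/64; P(X+Y=1) = (1/4)×(5/16) + (3/16)×(3/16) = 5/64 + 9/256 = 29/256; P(X+Y=2) = (1/4)×(1/4) + (3/16)×(5/16) + (3/16)×(3/16) = 1/16 + 15/256 + 9/256 = 5/32; P(X+Y=3) = (1/4)×(1/4) + (3/16)×(1/4) + (3/16)×(5/16) + (3/16)×(3/16) = 1/16 + 3/64 + 15/256 + 9/256 = 13/64; P(X+Y=4) = (3/16)×(1/4) + (3/16)×(1/4) + (3/16)×(5/16) + (3/16)×(3/16) = 3/64 + 3/64 + 15/256 + 9/256 = 3/16; P(X+Y=5) = (3/16)×(1/4) + (3/16)×(1/4) + (3/16)×(5/16) = 3/64 + 3/64 + 15/256 = 39/256; P(X+Y=6) = (3/16)×(1/4) + (3/16)×(1/4) = 3/64 + 3/64 = 3/32; P(X+Y=7) = (3/16)×(1/4) = 3/64. PMF: [3/64, 29/256, 5/32, 13/64, 3/16, 39/256, 3/32, 3/64] (sums to 1 ✓)

[3/64, 29/256, 5/32, 13/64, 3/16, 39/256, 3/32, 3/64]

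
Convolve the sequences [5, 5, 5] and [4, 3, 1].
y[0] = 5×4 = 20; y[1] = 5×3 + 5×4 = 35; y[2] = 5×1 + 5×3 + 5×4 = 40; y[3] = 5×1 + 5×3 = 20; y[4] = 5×1 = 5

[20, 35, 40, 20, 5]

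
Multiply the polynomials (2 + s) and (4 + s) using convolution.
Ascending coefficients: a = [2, 1], b = [4, 1]. c[0] = 2×4 = 8; c[1] = 2×1 + 1×4 = 6; c[2] = 1×1 = 1. Result coefficients: [8, 6, 1] → 8 + 6s + s^2

8 + 6s + s^2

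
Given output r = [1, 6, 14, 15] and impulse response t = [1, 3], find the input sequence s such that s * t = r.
Deconvolve r=[1, 6, 14, 15] by t=[1, 3]. Since t[0]=1, solve forward: s[0] = r[0] / 1 = 1; s[1] = (r[1] - 1×3) / 1 = 3; s[2] = (r[2] - 3×3) / 1 = 5. So s = [1, 3, 5]. Check by forward convolution: r[0] = 1×1 = 1; r[1] = 1×3 + 3×1 = 6; r[2] = 3×3 + 5×1 = 14; r[3] = 5×3 = 15

[1, 3, 5]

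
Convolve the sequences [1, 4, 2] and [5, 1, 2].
y[0] = 1×5 = 5; y[1] = 1×1 + 4×5 = 21; y[2] = 1×2 + 4×1 + 2×5 = 16; y[3] = 4×2 + 2×1 = 10; y[4] = 2×2 = 4

[5, 21, 16, 10, 4]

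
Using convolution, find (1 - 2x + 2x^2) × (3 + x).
Ascending coefficients: a = [1, -2, 2], b = [3, 1]. c[0] = 1×3 = 3; c[1] = 1×1 + -2×3 = -5; c[2] = -2×1 + 2×3 = 4; c[3] = 2×1 = 2. Result coefficients: [3, -5, 4, 2] → 3 - 5x + 4x^2 + 2x^3

3 - 5x + 4x^2 + 2x^3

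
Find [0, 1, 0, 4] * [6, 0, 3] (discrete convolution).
y[0] = 0×6 = 0; y[1] = 0×0 + 1×6 = 6; y[2] = 0×3 + 1×0 + 0×6 = 0; y[3] = 1×3 + 0×0 + 4×6 = 27; y[4] = 0×3 + 4×0 = 0; y[5] = 4×3 = 12

[0, 6, 0, 27, 0, 12]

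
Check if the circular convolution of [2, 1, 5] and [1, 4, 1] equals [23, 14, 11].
Recompute circular convolution of [2, 1, 5] and [1, 4, 1]: y[0] = 2×1 + 1×1 + 5×4 = 23; y[1] = 2×4 + 1×1 + 5×1 = 14; y[2] = 2×1 + 1×4 + 5×1 = 11 → [23, 14, 11]. Given [23, 14, 11] matches, so answer: Yes

Yes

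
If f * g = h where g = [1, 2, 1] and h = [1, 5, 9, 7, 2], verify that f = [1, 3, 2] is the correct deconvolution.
Forward-compute [1, 3, 2] * [1, 2, 1]: h[0] = 1×1 = 1; h[1] = 1×2 + 3×1 = 5; h[2] = 1×1 + 3×2 + 2×1 = 9; h[3] = 3×1 + 2×2 = 7; h[4] = 2×1 = 2 → [1, 5, 9, 7, 2]. Matches given h = [1, 5, 9, 7, 2], so verified.

Verified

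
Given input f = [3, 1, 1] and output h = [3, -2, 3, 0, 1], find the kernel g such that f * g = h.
Output length 5 = len(f) + len(g) - 1 ⇒ len(g) = 3. Solve g forward using g[k] = (h[k] - Σ_{i≥1} f[i]·g[k-i]) / f[0]: g[0] = h[0] / f[0] = 3 / 3 = 1; g[1] = (h[1] - 1×1) / f[0] = (-2 - 1×1) / 3 = -1; g[2] = (h[2] - 1×-1 - 1×1) / f[0] = (3 - 1×-1 - 1×1) / 3 = 1. So g = [1, -1, 1]. Forward-check [3, 1, 1] * [1, -1, 1]: h[0] = 3×1 = 3; h[1] = 3×-1 + 1×1 = -2; h[2] = 3×1 + 1×-1 + 1×1 = 3; h[3] = 1×1 + 1×-1 = 0; h[4] = 1×1 = 1 → [3, -2, 3, 0, 1] ✓

[1, -1, 1]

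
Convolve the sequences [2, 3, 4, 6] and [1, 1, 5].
y[0] = 2×1 = 2; y[1] = 2×1 + 3×1 = 5; y[2] = 2×5 + 3×1 + 4×1 = 17; y[3] = 3×5 + 4×1 + 6×1 = 25; y[4] = 4×5 + 6×1 = 26; y[5] = 6×5 = 30

[2, 5, 17, 25, 26, 30]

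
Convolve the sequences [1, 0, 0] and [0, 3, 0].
y[0] = 1×0 = 0; y[1] = 1×3 + 0×0 = 3; y[2] = 1×0 + 0×3 + 0×0 = 0; y[3] = 0×0 + 0×3 = 0; y[4] = 0×0 = 0

[0, 3, 0, 0, 0]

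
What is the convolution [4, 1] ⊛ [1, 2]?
y[0] = 4×1 = 4; y[1] = 4×2 + 1×1 = 9; y[2] = 1×2 = 2

[4, 9, 2]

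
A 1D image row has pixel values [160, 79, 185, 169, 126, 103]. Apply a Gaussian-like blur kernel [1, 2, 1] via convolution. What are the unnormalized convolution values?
Convolve image row [160, 79, 185, 169, 126, 103] with kernel [1, 2, 1]: y[0] = 160×1 = 160; y[1] = 160×2 + 79×1 = 399; y[2] = 160×1 + 79×2 + 185×1 = 503; y[3] = 79×1 + 185×2 + 169×1 = 618; y[4] = 185×1 + 169×2 + 126×1 = 649; y[5] = 169×1 + 126×2 + 103×1 = 524; y[6] = 126×1 + 103×2 = 332; y[7] = 103×1 = 103 → [160, 399, 503, 618, 649, 524, 332, 103]. Normalization factor = sum(kernel) = 4.

[160, 399, 503, 618, 649, 524, 332, 103]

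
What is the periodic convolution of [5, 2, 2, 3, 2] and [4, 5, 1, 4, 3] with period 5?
Use y[k] = Σ_j u[j]·v[(k-j) mod 5]. y[0] = 5×4 + 2×3 + 2×4 + 3×1 + 2×5 = 47; y[1] = 5×5 + 2×4 + 2×3 + 3×4 + 2×1 = 53; y[2] = 5×1 + 2×5 + 2×4 + 3×3 + 2×4 = 40; y[3] = 5×4 + 2×1 + 2×5 + 3×4 + 2×3 = 50; y[4] = 5×3 + 2×4 + 2×1 + 3×5 + 2×4 = 48. Result: [47, 53, 40, 50, 48]

[47, 53, 40, 50, 48]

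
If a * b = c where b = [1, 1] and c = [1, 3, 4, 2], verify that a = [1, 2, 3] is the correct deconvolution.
Forward-compute [1, 2, 3] * [1, 1]: c[0] = 1×1 = 1; c[1] = 1×1 + 2×1 = 3; c[2] = 2×1 + 3×1 = 5; c[3] = 3×1 = 3 → [1, 3, 5, 3]. Does not match given c = [1, 3, 4, 2].

Not verified. [1, 2, 3] * [1, 1] = [1, 3, 5, 3], which differs from [1, 3, 4, 2] at index 2.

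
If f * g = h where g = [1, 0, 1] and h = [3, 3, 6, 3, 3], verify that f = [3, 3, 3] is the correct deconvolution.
Forward-compute [3, 3, 3] * [1, 0, 1]: h[0] = 3×1 = 3; h[1] = 3×0 + 3×1 = 3; h[2] = 3×1 + 3×0 + 3×1 = 6; h[3] = 3×1 + 3×0 = 3; h[4] = 3×1 = 3 → [3, 3, 6, 3, 3]. Matches given h = [3, 3, 6, 3, 3], so verified.

Verified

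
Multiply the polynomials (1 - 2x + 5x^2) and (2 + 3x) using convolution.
Ascending coefficients: a = [1, -2, 5], b = [2, 3]. c[0] = 1×2 = 2; c[1] = 1×3 + -2×2 = -1; c[2] = -2×3 + 5×2 = 4; c[3] = 5×3 = 15. Result coefficients: [2, -1, 4, 15] → 2 - x + 4x^2 + 15x^3

2 - x + 4x^2 + 15x^3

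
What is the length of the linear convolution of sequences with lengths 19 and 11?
Linear/full convolution length: m + n - 1 = 19 + 11 - 1 = 29

29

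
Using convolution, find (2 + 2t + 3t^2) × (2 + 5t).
Ascending coefficients: a = [2, 2, 3], b = [2, 5]. c[0] = 2×2 = 4; c[1] = 2×5 + 2×2 = 14; c[2] = 2×5 + 3×2 = 16; c[3] = 3×5 = 15. Result coefficients: [4, 14, 16, 15] → 4 + 14t + 16t^2 + 15t^3

4 + 14t + 16t^2 + 15t^3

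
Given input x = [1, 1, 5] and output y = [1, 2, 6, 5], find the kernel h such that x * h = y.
Output length 4 = len(x) + len(h) - 1 ⇒ len(h) = 2. Solve h forward using h[k] = (y[k] - Σ_{i≥1} x[i]·h[k-i]) / x[0]: h[0] = y[0] / x[0] = 1 / 1 = 1; h[1] = (y[1] - 1×1) / x[0] = (2 - 1×1) / 1 = 1. So h = [1, 1]. Forward-check [1, 1, 5] * [1, 1]: y[0] = 1×1 = 1; y[1] = 1×1 + 1×1 = 2; y[2] = 1×1 + 5×1 = 6; y[3] = 5×1 = 5 → [1, 2, 6, 5] ✓

[1, 1]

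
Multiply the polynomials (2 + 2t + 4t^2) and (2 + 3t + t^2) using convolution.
Ascending coefficients: a = [2, 2, 4], b = [2, 3, 1]. c[0] = 2×2 = 4; c[1] = 2×3 + 2×2 = 10; c[2] = 2×1 + 2×3 + 4×2 = 16; c[3] = 2×1 + 4×3 = 14; c[4] = 4×1 = 4. Result coefficients: [4, 10, 16, 14, 4] → 4 + 10t + 16t^2 + 14t^3 + 4t^4

4 + 10t + 16t^2 + 14t^3 + 4t^4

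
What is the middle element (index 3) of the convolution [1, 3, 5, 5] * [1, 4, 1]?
Use y[k] = Σ_i a[i]·b[k-i] at k=3. y[3] = 3×1 + 5×4 + 5×1 = 28

28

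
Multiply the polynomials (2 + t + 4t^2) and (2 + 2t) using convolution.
Ascending coefficients: a = [2, 1, 4], b = [2, 2]. c[0] = 2×2 = 4; c[1] = 2×2 + 1×2 = 6; c[2] = 1×2 + 4×2 = 10; c[3] = 4×2 = 8. Result coefficients: [4, 6, 10, 8] → 4 + 6t + 10t^2 + 8t^3

4 + 6t + 10t^2 + 8t^3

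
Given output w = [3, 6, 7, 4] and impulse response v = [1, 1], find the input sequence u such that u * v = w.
Deconvolve w=[3, 6, 7, 4] by v=[1, 1]. Since v[0]=1, solve forward: u[0] = w[0] / 1 = 3; u[1] = (w[1] - 3×1) / 1 = 3; u[2] = (w[2] - 3×1) / 1 = 4. So u = [3, 3, 4]. Check by forward convolution: w[0] = 3×1 = 3; w[1] = 3×1 + 3×1 = 6; w[2] = 3×1 + 4×1 = 7; w[3] = 4×1 = 4

[3, 3, 4]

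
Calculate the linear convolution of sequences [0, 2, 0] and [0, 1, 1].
y[0] = 0×0 = 0; y[1] = 0×1 + 2×0 = 0; y[2] = 0×1 + 2×1 + 0×0 = 2; y[3] = 2×1 + 0×1 = 2; y[4] = 0×1 = 0

[0, 0, 2, 2, 0]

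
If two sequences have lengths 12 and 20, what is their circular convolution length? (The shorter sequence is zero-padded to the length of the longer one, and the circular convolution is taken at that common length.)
Circular convolution (zero-padding the shorter input) has length max(m, n) = max(12, 20) = 20

20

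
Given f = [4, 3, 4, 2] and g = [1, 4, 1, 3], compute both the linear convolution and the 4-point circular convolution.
Linear: y_lin[0] = 4×1 = 4; y_lin[1] = 4×4 + 3×1 = 19; y_lin[2] = 4×1 + 3×4 + 4×1 = 20; y_lin[3] = 4×3 + 3×1 + 4×4 + 2×1 = 33; y_lin[4] = 3×3 + 4×1 + 2×4 = 21; y_lin[5] = 4×3 + 2×1 = 14; y_lin[6] = 2×3 = 6 → [4, 19, 20, 33, 21, 14, 6]. Circular (length 4): y[0] = 4×1 + 3×3 + 4×1 + 2×4 = 25; y[1] = 4×4 + 3×1 + 4×3 + 2×1 = 33; y[2] = 4×1 + 3×4 + 4×1 + 2×3 = 26; y[3] = 4×3 + 3×1 + 4×4 + 2×1 = 33 → [25, 33, 26, 33]

Linear: [4, 19, 20, 33, 21, 14, 6], Circular: [25, 33, 26, 33]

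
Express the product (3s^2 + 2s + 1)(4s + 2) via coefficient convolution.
Ascending coefficients: a = [1, 2, 3], b = [2, 4]. c[0] = 1×2 = 2; c[1] = 1×4 + 2×2 = 8; c[2] = 2×4 + 3×2 = 14; c[3] = 3×4 = 12. Result coefficients: [2, 8, 14, 12] → 12s^3 + 14s^2 + 8s + 2

12s^3 + 14s^2 + 8s + 2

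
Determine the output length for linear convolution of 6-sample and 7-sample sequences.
Linear/full convolution length: m + n - 1 = 6 + 7 - 1 = 12

12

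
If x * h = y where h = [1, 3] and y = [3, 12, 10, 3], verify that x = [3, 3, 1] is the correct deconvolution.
Forward-compute [3, 3, 1] * [1, 3]: y[0] = 3×1 = 3; y[1] = 3×3 + 3×1 = 12; y[2] = 3×3 + 1×1 = 10; y[3] = 1×3 = 3 → [3, 12, 10, 3]. Matches given y = [3, 12, 10, 3], so verified.

Verified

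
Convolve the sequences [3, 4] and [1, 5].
y[0] = 3×1 = 3; y[1] = 3×5 + 4×1 = 19; y[2] = 4×5 = 20

[3, 19, 20]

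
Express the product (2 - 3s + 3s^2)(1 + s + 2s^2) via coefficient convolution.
Ascending coefficients: a = [2, -3, 3], b = [1, 1, 2]. c[0] = 2×1 = 2; c[1] = 2×1 + -3×1 = -1; c[2] = 2×2 + -3×1 + 3×1 = 4; c[3] = -3×2 + 3×1 = -3; c[4] = 3×2 = 6. Result coefficients: [2, -1, 4, -3, 6] → 2 - s + 4s^2 - 3s^3 + 6s^4

2 - s + 4s^2 - 3s^3 + 6s^4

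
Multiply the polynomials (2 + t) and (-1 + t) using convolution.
Ascending coefficients: a = [2, 1], b = [-1, 1]. c[0] = 2×-1 = -2; c[1] = 2×1 + 1×-1 = 1; c[2] = 1×1 = 1. Result coefficients: [-2, 1, 1] → -2 + t + t^2

-2 + t + t^2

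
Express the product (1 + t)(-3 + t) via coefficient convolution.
Ascending coefficients: a = [1, 1], b = [-3, 1]. c[0] = 1×-3 = -3; c[1] = 1×1 + 1×-3 = -2; c[2] = 1×1 = 1. Result coefficients: [-3, -2, 1] → -3 - 2t + t^2

-3 - 2t + t^2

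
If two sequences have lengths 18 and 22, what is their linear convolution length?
Linear/full convolution length: m + n - 1 = 18 + 22 - 1 = 39

39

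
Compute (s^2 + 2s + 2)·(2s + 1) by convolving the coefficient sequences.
Ascending coefficients: a = [2, 2, 1], b = [1, 2]. c[0] = 2×1 = 2; c[1] = 2×2 + 2×1 = 6; c[2] = 2×2 + 1×1 = 5; c[3] = 1×2 = 2. Result coefficients: [2, 6, 5, 2] → 2s^3 + 5s^2 + 6s + 2

2s^3 + 5s^2 + 6s + 2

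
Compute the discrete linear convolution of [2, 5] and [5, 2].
y[0] = 2×5 = 10; y[1] = 2×2 + 5×5 = 29; y[2] = 5×2 = 10

[10, 29, 10]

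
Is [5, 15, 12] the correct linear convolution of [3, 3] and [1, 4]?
Recompute linear convolution of [3, 3] and [1, 4]: y[0] = 3×1 = 3; y[1] = 3×4 + 3×1 = 15; y[2] = 3×4 = 12 → [3, 15, 12]. Compare to given [5, 15, 12]: they differ at index 0: given 5, correct 3, so answer: No

No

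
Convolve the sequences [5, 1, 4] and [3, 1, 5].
y[0] = 5×3 = 15; y[1] = 5×1 + 1×3 = 8; y[2] = 5×5 + 1×1 + 4×3 = 38; y[3] = 1×5 + 4×1 = 9; y[4] = 4×5 = 20

[15, 8, 38, 9, 20]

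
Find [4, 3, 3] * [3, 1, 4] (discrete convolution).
y[0] = 4×3 = 12; y[1] = 4×1 + 3×3 = 13; y[2] = 4×4 + 3×1 + 3×3 = 28; y[3] = 3×4 + 3×1 = 15; y[4] = 3×4 = 12

[12, 13, 28, 15, 12]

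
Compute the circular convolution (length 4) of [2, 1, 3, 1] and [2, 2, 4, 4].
Use y[k] = Σ_j a[j]·b[(k-j) mod 4]. y[0] = 2×2 + 1×4 + 3×4 + 1×2 = 22; y[1] = 2×2 + 1×2 + 3×4 + 1×4 = 22; y[2] = 2×4 + 1×2 + 3×2 + 1×4 = 20; y[3] = 2×4 + 1×4 + 3×2 + 1×2 = 20. Result: [22, 22, 20, 20]

[22, 22, 20, 20]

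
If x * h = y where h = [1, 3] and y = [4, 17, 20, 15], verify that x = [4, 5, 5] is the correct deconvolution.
Forward-compute [4, 5, 5] * [1, 3]: y[0] = 4×1 = 4; y[1] = 4×3 + 5×1 = 17; y[2] = 5×3 + 5×1 = 20; y[3] = 5×3 = 15 → [4, 17, 20, 15]. Matches given y = [4, 17, 20, 15], so verified.

Verified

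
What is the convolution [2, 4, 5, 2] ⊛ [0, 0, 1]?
y[0] = 2×0 = 0; y[1] = 2×0 + 4×0 = 0; y[2] = 2×1 + 4×0 + 5×0 = 2; y[3] = 4×1 + 5×0 + 2×0 = 4; y[4] = 5×1 + 2×0 = 5; y[5] = 2×1 = 2

[0, 0, 2, 4, 5, 2]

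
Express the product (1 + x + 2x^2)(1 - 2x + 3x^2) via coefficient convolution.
Ascending coefficients: a = [1, 1, 2], b = [1, -2, 3]. c[0] = 1×1 = 1; c[1] = 1×-2 + 1×1 = -1; c[2] = 1×3 + 1×-2 + 2×1 = 3; c[3] = 1×3 + 2×-2 = -1; c[4] = 2×3 = 6. Result coefficients: [1, -1, 3, -1, 6] → 1 - x + 3x^2 - x^3 + 6x^4

1 - x + 3x^2 - x^3 + 6x^4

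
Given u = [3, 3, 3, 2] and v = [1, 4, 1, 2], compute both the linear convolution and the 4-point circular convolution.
Linear: y_lin[0] = 3×1 = 3; y_lin[1] = 3×4 + 3×1 = 15; y_lin[2] = 3×1 + 3×4 + 3×1 = 18; y_lin[3] = 3×2 + 3×1 + 3×4 + 2×1 = 23; y_lin[4] = 3×2 + 3×1 + 2×4 = 17; y_lin[5] = 3×2 + 2×1 = 8; y_lin[6] = 2×2 = 4 → [3, 15, 18, 23, 17, 8, 4]. Circular (length 4): y[0] = 3×1 + 3×2 + 3×1 + 2×4 = 20; y[1] = 3×4 + 3×1 + 3×2 + 2×1 = 23; y[2] = 3×1 + 3×4 + 3×1 + 2×2 = 22; y[3] = 3×2 + 3×1 + 3×4 + 2×1 = 23 → [20, 23, 22, 23]

Linear: [3, 15, 18, 23, 17, 8, 4], Circular: [20, 23, 22, 23]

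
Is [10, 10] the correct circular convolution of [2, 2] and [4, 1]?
Recompute circular convolution of [2, 2] and [4, 1]: y[0] = 2×4 + 2×1 = 10; y[1] = 2×1 + 2×4 = 10 → [10, 10]. Given [10, 10] matches, so answer: Yes

Yes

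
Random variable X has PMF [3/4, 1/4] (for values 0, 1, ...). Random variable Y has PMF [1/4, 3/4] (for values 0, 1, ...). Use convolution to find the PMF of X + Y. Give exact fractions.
P(X+Y=k) = Σ_i P(X=i)·P(Y=k-i) — a convolution of [3/4, 1/4] and [1/4, 3/4]. P(X+Y=0) = (3/4)×(1/4) = 3/16; P(X+Y=1) = (3/4)×(3/4) + (1/4)×(1/4) = 9/16 + 1/16 = 5/8; P(X+Y=2) = (1/4)×(3/4) = 3/16. PMF: [3/16, 5/8, 3/16] (sums to 1 ✓)

[3/16, 5/8, 3/16]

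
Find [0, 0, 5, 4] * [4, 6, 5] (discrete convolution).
y[0] = 0×4 = 0; y[1] = 0×6 + 0×4 = 0; y[2] = 0×5 + 0×6 + 5×4 = 20; y[3] = 0×5 + 5×6 + 4×4 = 46; y[4] = 5×5 + 4×6 = 49; y[5] = 4×5 = 20

[0, 0, 20, 46, 49, 20]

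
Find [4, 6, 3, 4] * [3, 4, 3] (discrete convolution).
y[0] = 4×3 = 12; y[1] = 4×4 + 6×3 = 34; y[2] = 4×3 + 6×4 + 3×3 = 45; y[3] = 6×3 + 3×4 + 4×3 = 42; y[4] = 3×3 + 4×4 = 25; y[5] = 4×3 = 12

[12, 34, 45, 42, 25, 12]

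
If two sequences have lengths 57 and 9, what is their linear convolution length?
Linear/full convolution length: m + n - 1 = 57 + 9 - 1 = 65

65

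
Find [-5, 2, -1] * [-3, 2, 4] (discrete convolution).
y[0] = -5×-3 = 15; y[1] = -5×2 + 2×-3 = -16; y[2] = -5×4 + 2×2 + -1×-3 = -13; y[3] = 2×4 + -1×2 = 6; y[4] = -1×4 = -4

[15, -16, -13, 6, -4]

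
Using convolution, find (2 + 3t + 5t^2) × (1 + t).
Ascending coefficients: a = [2, 3, 5], b = [1, 1]. c[0] = 2×1 = 2; c[1] = 2×1 + 3×1 = 5; c[2] = 3×1 + 5×1 = 8; c[3] = 5×1 = 5. Result coefficients: [2, 5, 8, 5] → 2 + 5t + 8t^2 + 5t^3

2 + 5t + 8t^2 + 5t^3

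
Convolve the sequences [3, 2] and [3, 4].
y[0] = 3×3 = 9; y[1] = 3×4 + 2×3 = 18; y[2] = 2×4 = 8

[9, 18, 8]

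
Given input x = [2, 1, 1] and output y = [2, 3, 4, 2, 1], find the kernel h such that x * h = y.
Output length 5 = len(x) + len(h) - 1 ⇒ len(h) = 3. Solve h forward using h[k] = (y[k] - Σ_{i≥1} x[i]·h[k-i]) / x[0]: h[0] = y[0] / x[0] = 2 / 2 = 1; h[1] = (y[1] - 1×1) / x[0] = (3 - 1×1) / 2 = 1; h[2] = (y[2] - 1×1 - 1×1) / x[0] = (4 - 1×1 - 1×1) / 2 = 1. So h = [1, 1, 1]. Forward-check [2, 1, 1] * [1, 1, 1]: y[0] = 2×1 = 2; y[1] = 2×1 + 1×1 = 3; y[2] = 2×1 + 1×1 + 1×1 = 4; y[3] = 1×1 + 1×1 = 2; y[4] = 1×1 = 1 → [2, 3, 4, 2, 1] ✓

[1, 1, 1]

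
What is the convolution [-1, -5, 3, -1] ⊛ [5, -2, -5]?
y[0] = -1×5 = -5; y[1] = -1×-2 + -5×5 = -23; y[2] = -1×-5 + -5×-2 + 3×5 = 30; y[3] = -5×-5 + 3×-2 + -1×5 = 14; y[4] = 3×-5 + -1×-2 = -13; y[5] = -1×-5 = 5

[-5, -23, 30, 14, -13, 5]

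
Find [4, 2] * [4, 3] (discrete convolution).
y[0] = 4×4 = 16; y[1] = 4×3 + 2×4 = 20; y[2] = 2×3 = 6

[16, 20, 6]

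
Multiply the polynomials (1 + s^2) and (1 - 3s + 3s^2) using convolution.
Ascending coefficients: a = [1, 0, 1], b = [1, -3, 3]. c[0] = 1×1 = 1; c[1] = 1×-3 + 0×1 = -3; c[2] = 1×3 + 0×-3 + 1×1 = 4; c[3] = 0×3 + 1×-3 = -3; c[4] = 1×3 = 3. Result coefficients: [1, -3, 4, -3, 3] → 1 - 3s + 4s^2 - 3s^3 + 3s^4

1 - 3s + 4s^2 - 3s^3 + 3s^4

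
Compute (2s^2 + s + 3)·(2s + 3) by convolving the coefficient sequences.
Ascending coefficients: a = [3, 1, 2], b = [3, 2]. c[0] = 3×3 = 9; c[1] = 3×2 + 1×3 = 9; c[2] = 1×2 + 2×3 = 8; c[3] = 2×2 = 4. Result coefficients: [9, 9, 8, 4] → 4s^3 + 8s^2 + 9s + 9

4s^3 + 8s^2 + 9s + 9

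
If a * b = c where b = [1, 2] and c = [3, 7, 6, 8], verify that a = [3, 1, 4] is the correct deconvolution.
Forward-compute [3, 1, 4] * [1, 2]: c[0] = 3×1 = 3; c[1] = 3×2 + 1×1 = 7; c[2] = 1×2 + 4×1 = 6; c[3] = 4×2 = 8 → [3, 7, 6, 8]. Matches given c = [3, 7, 6, 8], so verified.

Verified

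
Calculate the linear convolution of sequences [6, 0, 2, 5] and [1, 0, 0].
y[0] = 6×1 = 6; y[1] = 6×0 + 0×1 = 0; y[2] = 6×0 + 0×0 + 2×1 = 2; y[3] = 0×0 + 2×0 + 5×1 = 5; y[4] = 2×0 + 5×0 = 0; y[5] = 5×0 = 0

[6, 0, 2, 5, 0, 0]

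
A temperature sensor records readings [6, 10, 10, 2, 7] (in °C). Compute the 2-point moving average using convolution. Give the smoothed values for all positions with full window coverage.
2-point moving average kernel = [1, 1]. Apply in 'valid' mode (full window coverage): avg[0] = (6 + 10) / 2 = 8.0; avg[1] = (10 + 10) / 2 = 10.0; avg[2] = (10 + 2) / 2 = 6.0; avg[3] = (2 + 7) / 2 = 4.5. Smoothed values: [8.0, 10.0, 6.0, 4.5]

[8.0, 10.0, 6.0, 4.5]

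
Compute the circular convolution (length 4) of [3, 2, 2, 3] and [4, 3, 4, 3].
Use y[k] = Σ_j a[j]·b[(k-j) mod 4]. y[0] = 3×4 + 2×3 + 2×4 + 3×3 = 35; y[1] = 3×3 + 2×4 + 2×3 + 3×4 = 35; y[2] = 3×4 + 2×3 + 2×4 + 3×3 = 35; y[3] = 3×3 + 2×4 + 2×3 + 3×4 = 35. Result: [35, 35, 35, 35]

[35, 35, 35, 35]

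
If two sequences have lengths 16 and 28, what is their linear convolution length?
Linear/full convolution length: m + n - 1 = 16 + 28 - 1 = 43

43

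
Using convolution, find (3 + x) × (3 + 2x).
Ascending coefficients: a = [3, 1], b = [3, 2]. c[0] = 3×3 = 9; c[1] = 3×2 + 1×3 = 9; c[2] = 1×2 = 2. Result coefficients: [9, 9, 2] → 9 + 9x + 2x^2

9 + 9x + 2x^2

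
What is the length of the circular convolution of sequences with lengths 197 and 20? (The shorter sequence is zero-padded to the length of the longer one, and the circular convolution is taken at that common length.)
Circular convolution (zero-padding the shorter input) has length max(m, n) = max(197, 20) = 197

197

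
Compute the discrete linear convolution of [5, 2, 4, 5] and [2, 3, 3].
y[0] = 5×2 = 10; y[1] = 5×3 + 2×2 = 19; y[2] = 5×3 + 2×3 + 4×2 = 29; y[3] = 2×3 + 4×3 + 5×2 = 28; y[4] = 4×3 + 5×3 = 27; y[5] = 5×3 = 15

[10, 19, 29, 28, 27, 15]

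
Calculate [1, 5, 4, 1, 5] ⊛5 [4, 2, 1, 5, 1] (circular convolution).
Use y[k] = Σ_j s[j]·t[(k-j) mod 5]. y[0] = 1×4 + 5×1 + 4×5 + 1×1 + 5×2 = 40; y[1] = 1×2 + 5×4 + 4×1 + 1×5 + 5×1 = 36; y[2] = 1×1 + 5×2 + 4×4 + 1×1 + 5×5 = 53; y[3] = 1×5 + 5×1 + 4×2 + 1×4 + 5×1 = 27; y[4] = 1×1 + 5×5 + 4×1 + 1×2 + 5×4 = 52. Result: [40, 36, 53, 27, 52]

[40, 36, 53, 27, 52]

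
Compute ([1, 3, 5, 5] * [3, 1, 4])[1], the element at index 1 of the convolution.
Use y[k] = Σ_i a[i]·b[k-i] at k=1. y[1] = 1×1 + 3×3 = 10

10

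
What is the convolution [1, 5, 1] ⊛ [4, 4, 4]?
y[0] = 1×4 = 4; y[1] = 1×4 + 5×4 = 24; y[2] = 1×4 + 5×4 + 1×4 = 28; y[3] = 5×4 + 1×4 = 24; y[4] = 1×4 = 4

[4, 24, 28, 24, 4]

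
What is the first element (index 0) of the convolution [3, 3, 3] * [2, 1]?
Use y[k] = Σ_i a[i]·b[k-i] at k=0. y[0] = 3×2 = 6

6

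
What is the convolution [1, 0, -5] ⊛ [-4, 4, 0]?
y[0] = 1×-4 = -4; y[1] = 1×4 + 0×-4 = 4; y[2] = 1×0 + 0×4 + -5×-4 = 20; y[3] = 0×0 + -5×4 = -20; y[4] = -5×0 = 0

[-4, 4, 20, -20, 0]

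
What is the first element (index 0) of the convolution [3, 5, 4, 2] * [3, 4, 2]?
Use y[k] = Σ_i a[i]·b[k-i] at k=0. y[0] = 3×3 = 9

9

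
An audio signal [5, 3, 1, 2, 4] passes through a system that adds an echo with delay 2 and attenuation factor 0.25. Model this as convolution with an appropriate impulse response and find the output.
Direct-path + delayed-attenuated-path model → impulse response h = [1, 0, 0.25] (1 at lag 0, 0.25 at lag 2). Output y[n] = x[n] + 0.25·x[n - 2] (with x[n] = 0 outside 0..4): y[0] = 5 + 0.25×0 = 5; y[1] = 3 + 0.25×0 = 3; y[2] = 1 + 0.25×5 = 2.25; y[3] = 2 + 0.25×3 = 2.75; y[4] = 4 + 0.25×1 = 4.25; y[5] = 0 + 0.25×2 = 0.5; y[6] = 0 + 0.25×4 = 1.0. So y = [5, 3, 2.25, 2.75, 4.25, 0.5, 1.0]

[5, 3, 2.25, 2.75, 4.25, 0.5, 1.0]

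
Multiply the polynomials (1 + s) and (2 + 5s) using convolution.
Ascending coefficients: a = [1, 1], b = [2, 5]. c[0] = 1×2 = 2; c[1] = 1×5 + 1×2 = 7; c[2] = 1×5 = 5. Result coefficients: [2, 7, 5] → 2 + 7s + 5s^2

2 + 7s + 5s^2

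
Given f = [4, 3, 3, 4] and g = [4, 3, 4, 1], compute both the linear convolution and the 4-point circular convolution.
Linear: y_lin[0] = 4×4 = 16; y_lin[1] = 4×3 + 3×4 = 24; y_lin[2] = 4×4 + 3×3 + 3×4 = 37; y_lin[3] = 4×1 + 3×4 + 3×3 + 4×4 = 41; y_lin[4] = 3×1 + 3×4 + 4×3 = 27; y_lin[5] = 3×1 + 4×4 = 19; y_lin[6] = 4×1 = 4 → [16, 24, 37, 41, 27, 19, 4]. Circular (length 4): y[0] = 4×4 + 3×1 + 3×4 + 4×3 = 43; y[1] = 4×3 + 3×4 + 3×1 + 4×4 = 43; y[2] = 4×4 + 3×3 + 3×4 + 4×1 = 41; y[3] = 4×1 + 3×4 + 3×3 + 4×4 = 41 → [43, 43, 41, 41]

Linear: [16, 24, 37, 41, 27, 19, 4], Circular: [43, 43, 41, 41]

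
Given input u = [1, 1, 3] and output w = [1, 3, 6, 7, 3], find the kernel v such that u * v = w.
Output length 5 = len(u) + len(v) - 1 ⇒ len(v) = 3. Solve v forward using v[k] = (w[k] - Σ_{i≥1} u[i]·v[k-i]) / u[0]: v[0] = w[0] / u[0] = 1 / 1 = 1; v[1] = (w[1] - 1×1) / u[0] = (3 - 1×1) / 1 = 2; v[2] = (w[2] - 1×2 - 3×1) / u[0] = (6 - 1×2 - 3×1) / 1 = 1. So v = [1, 2, 1]. Forward-check [1, 1, 3] * [1, 2, 1]: w[0] = 1×1 = 1; w[1] = 1×2 + 1×1 = 3; w[2] = 1×1 + 1×2 + 3×1 = 6; w[3] = 1×1 + 3×2 = 7; w[4] = 3×1 = 3 → [1, 3, 6, 7, 3] ✓

[1, 2, 1]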